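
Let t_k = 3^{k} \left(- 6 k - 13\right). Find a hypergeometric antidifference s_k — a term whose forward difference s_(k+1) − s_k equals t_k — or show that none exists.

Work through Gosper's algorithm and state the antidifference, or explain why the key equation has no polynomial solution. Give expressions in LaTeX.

s_k = 3^{k} \left(- 3 k - 2\right)

Step 1: r(k) = 3*(6*k + 19)/(6*k + 13).
Take A(k)=3, B(k)=1, C(k)=k + 13/6.
Need (3)·f(k+1) − (1)·f(k) = k + 13/6.
d = 1 from the (0,0,1) case.
Coefficient equations give f(k) = (3*k + 2)/6.
So s_k = (B(k−1)f/C)·t_k = ((3*k + 2)/(6*k + 13))·t_k = 3**k*(-3*k - 2).
Verify: 3**k*(-6*k - 13) matches t_k.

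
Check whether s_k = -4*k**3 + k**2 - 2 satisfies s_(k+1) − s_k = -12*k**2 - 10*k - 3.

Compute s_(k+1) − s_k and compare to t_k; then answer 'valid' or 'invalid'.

valid; difference matches t_k

s_(k+1) = -4*(k + 1)**3 + (k + 1)**2 - 2
s_(k+1) − s_k = -12*k**2 - 10*k - 3
(s_(k+1) − s_k) − t_k = 0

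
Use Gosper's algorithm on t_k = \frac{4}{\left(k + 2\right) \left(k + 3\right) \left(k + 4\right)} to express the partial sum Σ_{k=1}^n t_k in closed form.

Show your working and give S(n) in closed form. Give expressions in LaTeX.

S(n) = \frac{n \left(n + 7\right)}{6 \left(n^{2} + 7 n + 12\right)}

Ratio r(k) = (k + 2)/(k + 5).
A = k + 2, B = k + 5, C = 1.
Need (k + 2)·f(k+1) − (k + 4)·f(k) = 1.
deg f ≤ 2 (via 1,1,0).
A polynomial solution: f(k) = k*(k + 5)/12.
Get s_k = R·t_k = k*(k + 5)/(3*(k + 2)*(k + 3)) with R(k) = B(k−1)f(k)/C(k) = k*(k + 4)*(k + 5)/12.
s_(k+1) − s_k = 4/(k**3 + 9*k**2 + 26*k + 24) = t_k.
Σ_(k=1)^n t_k = s_(n+1) − s_(1) = ((n**2 + 7*n + 6)/(3*(n**2 + 7*n + 12))) − (1/6), i.e. n*(n + 7)/(6*(n**2 + 7*n + 12)).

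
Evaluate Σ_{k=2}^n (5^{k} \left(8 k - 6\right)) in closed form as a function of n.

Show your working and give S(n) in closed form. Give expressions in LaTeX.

Step 1: r(k) = 5*(4*k + 1)/(4*k - 3).
A = 5, B = 1, C = k - 3/4.
Key eq: (5)·f(k+1) = (1)·f(k) + (k - 3/4).
From deg A=0, deg B=0, deg C=1: d=1.
Match coefficients ⇒ f(k) = (k - 2)/4.
R(k) = B(k−1)·f(k)/C(k) = (k - 2)/(4*k - 3); s_k = R·t_k = 2*5**k*(k - 2).
s_(k+1) − s_k = 5**k*(8*k - 6) = t_k.
Telescope: S(n) = s_(n+1) − s_(2) = 10*5**n*(n - 1) − (0) = 10*5**n*(n - 1).

S(n) = 10 \cdot 5^{n} \left(n - 1\right)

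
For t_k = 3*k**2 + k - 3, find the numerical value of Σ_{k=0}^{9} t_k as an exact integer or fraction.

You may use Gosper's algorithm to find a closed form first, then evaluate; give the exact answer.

Compute t_(k+1)/t_k: get (k + 3*(k + 1)**2 - 2)/(3*k**2 + k - 3).
Factor: A=1; B=1; C=k**2 + k/3 - 1.
Solve (1)·f(k+1) − (1)·f(k) = k**2 + k/3 - 1.
d = 3 from the (0,0,2) case.
A polynomial solution: f(k) = k*(k**2 - k - 3)/3.
R(k) = B(k−1)·f(k)/C(k) = k*(k**2 - k - 3)/(3*k**2 + k - 3); s_k = R·t_k = k*(k**2 - k - 3).
Check: Δs_k = 3*k**2 + k - 3. ✓
Sum = s_(10) − s_(0); s_(10) = 870, s_(0) = 0 ⇒ 870.

Σ = 870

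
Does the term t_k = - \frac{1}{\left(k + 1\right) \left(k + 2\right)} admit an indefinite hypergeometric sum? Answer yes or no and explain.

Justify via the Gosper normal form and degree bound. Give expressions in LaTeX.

Yes. s_k = - \frac{k}{k + 1}.

The ratio is (k + 1)/(k + 3).
A = k + 1, B = k + 3, C = 1.
Key eq: (k + 1)·f(k+1) = (k + 2)·f(k) + (1).
deg f ≤ 1 (via 1,1,0).
Solve for f: f(k) = k (degree 1 ≤ 1).
So s_k = (B(k−1)f/C)·t_k = (k*(k + 2))·t_k = -k/(k + 1).
s_(k+1) − s_k = -1/(k**2 + 3*k + 2) = t_k.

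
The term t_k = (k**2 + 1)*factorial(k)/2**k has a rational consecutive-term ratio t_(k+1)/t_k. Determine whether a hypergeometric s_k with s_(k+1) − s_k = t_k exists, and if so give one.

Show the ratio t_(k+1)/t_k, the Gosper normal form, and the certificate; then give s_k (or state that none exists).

Ratio r(k) = (k + 1)*((k + 1)**2 + 1)/(2*(k**2 + 1)).
So A=k/2 + 1/2 and B=1, with C=k**2 + 1.
Key eq: (k/2 + 1/2)·f(k+1) = (1)·f(k) + (k**2 + 1).
d = 1 from the (1,0,2) case.
Coefficient equations give f(k) = 2*k.
Certificate R = B(k−1)f/C = 2*k/(k**2 + 1) gives s_k = 2**(1 - k)*k*factorial(k).
Δs = (k**2 + 1)*factorial(k)/2**k, as required.

s_k = 2**(1 - k)*k*factorial(k)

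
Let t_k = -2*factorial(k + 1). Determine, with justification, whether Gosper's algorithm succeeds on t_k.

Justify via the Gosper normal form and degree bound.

No — key equation has no polynomial f.

Step 1: r(k) = k + 2.
Take A(k)=k + 2, B(k)=1, C(k)=1.
Need (k + 2)·f(k+1) − (1)·f(k) = 1.
Degrees (1,0,0) ⇒ d ≤ -1.
d = -1 < 0 ⇒ no nonzero polynomial f; not summable.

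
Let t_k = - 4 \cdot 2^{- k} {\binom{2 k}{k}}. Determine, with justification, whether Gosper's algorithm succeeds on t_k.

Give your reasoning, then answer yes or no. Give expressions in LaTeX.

Step 1: r(k) = (2*k + 1)/(k + 1).
Gosper form: A/B · C(k+1)/C(k) with A=2*k + 1, B=k + 1, C=1.
Key eq: (2*k + 1)·f(k+1) = (k)·f(k) + (1).
d = -1 from the (1,1,0) case.
Bound -1 < 0, so the key equation has no polynomial solution.

No — t_k has no hypergeometric antidifference.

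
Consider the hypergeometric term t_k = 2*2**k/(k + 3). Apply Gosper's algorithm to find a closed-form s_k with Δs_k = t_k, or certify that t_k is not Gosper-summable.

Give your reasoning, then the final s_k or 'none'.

none (Gosper's algorithm certifies no s_k)

The ratio is 2*(k + 3)/(k + 4).
Gosper form: A/B · C(k+1)/C(k) with A=2*k + 6, B=k + 4, C=1.
f must satisfy (2*k + 6)·f(k+1) − (k + 3)·f(k) = 1.
deg f ≤ -1 (via 1,1,0).
d = -1 < 0 ⇒ no nonzero polynomial f; not summable.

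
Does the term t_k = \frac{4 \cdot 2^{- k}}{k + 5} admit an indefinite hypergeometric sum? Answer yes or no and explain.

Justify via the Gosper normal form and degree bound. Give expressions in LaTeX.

Ratio r(k) = (k + 5)/(2*(k + 6)).
Factor: A=k/2 + 5/2; B=k + 6; C=1.
Set up (k/2 + 5/2)·f(k+1) − (k + 5)·f(k) − (1) = 0.
Degrees (1,1,0) ⇒ d ≤ -1.
Bound -1 < 0, so the key equation has no polynomial solution.

No. Not Gosper-summable.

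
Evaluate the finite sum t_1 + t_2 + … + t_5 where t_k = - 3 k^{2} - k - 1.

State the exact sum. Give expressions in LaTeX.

Σ = -185

t_(k+1)/t_k = (k + 3*(k + 1)**2 + 2)/(3*k**2 + k + 1).
Factor: A=1; B=1; C=k**2 + k/3 + 1/3.
f must satisfy (1)·f(k+1) − (1)·f(k) = k**2 + k/3 + 1/3.
deg f ≤ 3 (via 0,0,2).
Match coefficients ⇒ f(k) = k*(k**2 - k + 1)/3.
So s_k = (B(k−1)f/C)·t_k = (k*(k**2 - k + 1)/(3*k**2 + k + 1))·t_k = k*(-k**2 + k - 1).
s_(k+1) − s_k = -3*k**2 - k - 1 = t_k.
Telescoping: Σ = s_(6) − s_(1) = -186 − (-1) = -185.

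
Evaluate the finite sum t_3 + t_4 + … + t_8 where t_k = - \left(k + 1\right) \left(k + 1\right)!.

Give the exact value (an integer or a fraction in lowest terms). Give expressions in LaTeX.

Step 1: r(k) = (k + 2)**2/(k + 1).
Normal form (A,B,C) = (k + 2, 1, k + 1).
Need (k + 2)·f(k+1) − (1)·f(k) = k + 1.
Degrees (1,0,1) ⇒ d ≤ 0.
A polynomial solution: f(k) = 1.
R(k) = B(k−1)·f(k)/C(k) = 1/(k + 1); s_k = R·t_k = -factorial(k + 1).
Check: Δs_k = -(k + 1)*factorial(k + 1). ✓
Σ_(k=3)^(8) t_k = s_(9) − s_(3) = -3628800 − (-24) = -3628776.

Σ = -3628776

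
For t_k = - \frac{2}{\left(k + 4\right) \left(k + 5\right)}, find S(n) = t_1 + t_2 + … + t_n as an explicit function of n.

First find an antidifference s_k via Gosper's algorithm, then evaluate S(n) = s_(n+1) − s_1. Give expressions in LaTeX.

r(k) = (k + 4)/(k + 6) after simplifying.
Gosper form: A/B · C(k+1)/C(k) with A=k + 4, B=k + 6, C=1.
Need (k + 4)·f(k+1) − (k + 5)·f(k) = 1.
Degrees (1,1,0) ⇒ d ≤ 1.
Match coefficients ⇒ f(k) = k/4.
Get s_k = R·t_k = -k/(2*k + 8) with R(k) = B(k−1)f(k)/C(k) = k*(k + 5)/4.
Δs = -2/(k**2 + 9*k + 20), as required.
Σ_(k=1)^n t_k = s_(n+1) − s_(1) = ((-n - 1)/(2*(n + 5))) − (-1/10), i.e. -2*n/(5*n + 25).

S(n) = - \frac{2 n}{5 n + 25}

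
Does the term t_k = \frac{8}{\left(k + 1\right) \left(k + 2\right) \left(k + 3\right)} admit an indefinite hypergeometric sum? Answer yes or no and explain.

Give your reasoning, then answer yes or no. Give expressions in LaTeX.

Yes. s_k = \frac{2 k \left(k + 3\right)}{\left(k + 1\right) \left(k + 2\right)}.

Ratio r(k) = (k + 1)/(k + 4).
So A=k + 1 and B=k + 4, with C=1.
Key eq: (k + 1)·f(k+1) = (k + 3)·f(k) + (1).
deg f ≤ 2 (via 1,1,0).
Coefficient equations give f(k) = k*(k + 3)/4.
So s_k = (B(k−1)f/C)·t_k = (k*(k + 3)**2/4)·t_k = 2*k*(k + 3)/((k + 1)*(k + 2)).
Check: Δs_k = 8/(k**3 + 6*k**2 + 11*k + 6). ✓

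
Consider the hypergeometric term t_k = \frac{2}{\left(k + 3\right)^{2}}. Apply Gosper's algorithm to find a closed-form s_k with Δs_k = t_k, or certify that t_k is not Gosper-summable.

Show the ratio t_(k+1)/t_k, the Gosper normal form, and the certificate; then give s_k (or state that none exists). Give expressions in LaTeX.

no hypergeometric antidifference exists

t_(k+1)/t_k = (k + 3)**2/(k + 4)**2.
Factor: A=k**2 + 6*k + 9; B=k**2 + 8*k + 16; C=1.
Solve (k**2 + 6*k + 9)·f(k+1) − (k**2 + 6*k + 9)·f(k) = 1.
From deg A=2, deg B=2, deg C=0: d=0.
f = c0 ⇒ A·f(k+1) − B(k−1)·f(k) − C = -1. The system {-1 = 0} is inconsistent; no antidifference.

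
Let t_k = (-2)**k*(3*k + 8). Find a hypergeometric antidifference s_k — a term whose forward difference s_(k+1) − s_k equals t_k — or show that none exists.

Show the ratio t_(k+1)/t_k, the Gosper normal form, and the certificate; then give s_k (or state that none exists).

Step 1: r(k) = 2*(-3*k - 11)/(3*k + 8).
So A=-2 and B=1, with C=k + 8/3.
Need (-2)·f(k+1) − (1)·f(k) = k + 8/3.
Degrees (0,0,1) ⇒ d ≤ 1.
Coefficient equations give f(k) = -(k + 2)/3.
Get s_k = R·t_k = (-2)**k*(-k - 2) with R(k) = B(k−1)f(k)/C(k) = -(k + 2)/(3*k + 8).
s_(k+1) − s_k = (-2)**k*(3*k + 8) = t_k.

s_k = (-2)**k*(-k - 2)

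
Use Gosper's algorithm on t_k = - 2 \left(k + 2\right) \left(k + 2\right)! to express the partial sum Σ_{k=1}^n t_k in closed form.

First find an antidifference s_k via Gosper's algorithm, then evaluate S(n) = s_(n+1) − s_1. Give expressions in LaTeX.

S(n) = 12 - 2 \left(n + 3\right)!

Step 1: r(k) = (k + 3)**2/(k + 2).
Normal form (A,B,C) = (k + 3, 1, k + 2).
f must satisfy (k + 3)·f(k+1) − (1)·f(k) = k + 2.
From deg A=1, deg B=0, deg C=1: d=0.
Match coefficients ⇒ f(k) = 1.
So s_k = (B(k−1)f/C)·t_k = (1/(k + 2))·t_k = -2*factorial(k + 2).
s_(k+1) − s_k = -2*(k + 2)*factorial(k + 2) = t_k.
Evaluate: s_(n+1) = -2*factorial(n + 3); subtract s_(1) = -12 ⇒ S(n) = 12 - 2*factorial(n + 3).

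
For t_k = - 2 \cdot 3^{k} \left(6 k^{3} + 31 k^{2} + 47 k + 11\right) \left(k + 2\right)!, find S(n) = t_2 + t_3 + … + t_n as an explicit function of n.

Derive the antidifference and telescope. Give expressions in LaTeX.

t_(k+1)/t_k = 3*(6*k**4 + 67*k**3 + 274*k**2 + 476*k + 285)/(6*k**3 + 31*k**2 + 47*k + 11).
A = 3*k + 9, B = 1, C = k**3 + 31*k**2/6 + 47*k/6 + 11/6.
Solve (3*k + 9)·f(k+1) − (1)·f(k) = k**3 + 31*k**2/6 + 47*k/6 + 11/6.
d = 2 from the (1,0,3) case.
Solving with deg f ≤ 2: f(k) = (2*k**2 + k - 2)/6.
R(k) = B(k−1)·f(k)/C(k) = (2*k**2 + k - 2)/(6*k**3 + 31*k**2 + 47*k + 11); s_k = R·t_k = -2*3**k*(2*k**2 + k - 2)*factorial(k + 2).
Check: Δs_k = -2*3**k*(6*k**3 + 31*k**2 + 47*k + 11)*factorial(k + 2). ✓
s_(n+1) = -6*3**n*(2*n**2 + 5*n + 1)*factorial(n + 3) and s_(2) = -3456, so S(n) = -12*3**n*n**2*factorial(n + 3) - 30*3**n*n*factorial(n + 3) - 6*3**n*factorial(n + 3) + 3456.

S(n) = - 12 \cdot 3^{n} n^{2} \left(n + 3\right)! - 30 \cdot 3^{n} n \left(n + 3\right)! - 6 \cdot 3^{n} \left(n + 3\right)! + 3456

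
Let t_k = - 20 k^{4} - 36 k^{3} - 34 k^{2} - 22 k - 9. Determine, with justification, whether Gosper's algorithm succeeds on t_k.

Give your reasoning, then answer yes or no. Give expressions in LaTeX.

Yes. s_k = k \left(- 4 k^{4} + k^{3} - 3 k - 3\right).

Ratio r(k) = (20*k**4 + 116*k**3 + 262*k**2 + 278*k + 121)/(20*k**4 + 36*k**3 + 34*k**2 + 22*k + 9).
Factor: A=1; B=1; C=k**4 + 9*k**3/5 + 17*k**2/10 + 11*k/10 + 9/20.
Need (1)·f(k+1) − (1)·f(k) = k**4 + 9*k**3/5 + 17*k**2/10 + 11*k/10 + 9/20.
Bound: deg f ≤ 5.
A polynomial solution: f(k) = k*(4*k**4 - k**3 + 3*k + 3)/20.
So s_k = (B(k−1)f/C)·t_k = (k*(4*k**4 - k**3 + 3*k + 3)/(20*k**4 + 36*k**3 + 34*k**2 + 22*k + 9))·t_k = k*(-4*k**4 + k**3 - 3*k - 3).
Δs = -20*k**4 - 36*k**3 - 34*k**2 - 22*k - 9, as required.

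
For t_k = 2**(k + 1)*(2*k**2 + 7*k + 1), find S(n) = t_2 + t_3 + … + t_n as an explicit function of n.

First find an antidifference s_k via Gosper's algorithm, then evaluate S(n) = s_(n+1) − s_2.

S(n) = 8*2**n*n**2 + 12*2**n*n - 40

r(k) = 2*(2*k**2 + 11*k + 10)/(2*k**2 + 7*k + 1) after simplifying.
Factor: A=2; B=1; C=k**2 + 7*k/2 + 1/2.
Need (2)·f(k+1) − (1)·f(k) = k**2 + 7*k/2 + 1/2.
Degrees (0,0,2) ⇒ d ≤ 2.
Solving with deg f ≤ 2: f(k) = (k - 1)*(2*k + 1)/2.
Then R = B(k−1)f/C = (k - 1)*(2*k + 1)/(2*k**2 + 7*k + 1), so s_k = R(k)·t_k = 2**(k + 1)*(2*k**2 - k - 1).
Check: Δs_k = 2**(k + 1)*(2*k**2 + 7*k + 1). ✓
s_(n+1) = 2**(n + 2)*n*(2*n + 3) and s_(2) = 40, so S(n) = 8*2**n*n**2 + 12*2**n*n - 40.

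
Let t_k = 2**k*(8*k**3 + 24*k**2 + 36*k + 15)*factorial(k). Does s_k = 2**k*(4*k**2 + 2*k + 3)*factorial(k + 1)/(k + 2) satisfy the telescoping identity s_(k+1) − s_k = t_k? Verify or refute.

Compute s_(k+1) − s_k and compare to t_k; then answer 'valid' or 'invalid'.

Invalid: residual -2**k*(2*k + 1)*(4*k**3 + 18*k**2 + 31*k + 27)*factorial(k)/((k + 2)*(k + 3)) ≠ 0.

s_(k+1) = 2**(k + 1)*(4*k**2 + 10*k + 9)*factorial(k + 2)/(k + 3)
s_(k+1) − s_k = 2**k*(2*k**2 + 5*k + 7)*(4*k**2 + 14*k + 9)*factorial(k + 1)/((k + 2)*(k + 3))
(s_(k+1) − s_k) − t_k = -2**k*(2*k + 1)*(4*k**3 + 18*k**2 + 31*k + 27)*factorial(k)/((k + 2)*(k + 3))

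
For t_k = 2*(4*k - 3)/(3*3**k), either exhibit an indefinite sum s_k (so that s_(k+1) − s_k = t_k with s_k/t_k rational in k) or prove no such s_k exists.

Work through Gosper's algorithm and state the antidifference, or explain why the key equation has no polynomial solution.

s_k = (1 - 4*k)/3**k

Compute t_(k+1)/t_k: get (4*k + 1)/(3*(4*k - 3)).
Gosper form: A/B · C(k+1)/C(k) with A=1/3, B=1, C=k - 3/4.
Key eq: (1/3)·f(k+1) = (1)·f(k) + (k - 3/4).
Bound: deg f ≤ 1.
Coefficient equations give f(k) = -3*(4*k - 1)/8.
So s_k = (B(k−1)f/C)·t_k = (-3*(4*k - 1)/(2*(4*k - 3)))·t_k = (1 - 4*k)/3**k.
Check: Δs_k = 2*(4*k - 3)/(3*3**k). ✓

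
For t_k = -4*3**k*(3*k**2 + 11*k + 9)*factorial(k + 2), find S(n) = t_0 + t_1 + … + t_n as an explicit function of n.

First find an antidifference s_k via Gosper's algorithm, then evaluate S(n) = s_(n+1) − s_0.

S(n) = -12*3**n*(n + 1)*factorial(n + 3)

Ratio r(k) = 3*(3*k**3 + 26*k**2 + 74*k + 69)/(3*k**2 + 11*k + 9).
Normal form (A,B,C) = (3*k + 9, 1, k**2 + 11*k/3 + 3).
f must satisfy (3*k + 9)·f(k+1) − (1)·f(k) = k**2 + 11*k/3 + 3.
Bound: deg f ≤ 1.
Solving with deg f ≤ 1: f(k) = k/3.
Certificate R = B(k−1)f/C = k/(3*k**2 + 11*k + 9) gives s_k = -4*3**k*k*factorial(k + 2).
Check: Δs_k = -4*3**k*(3*k**2 + 11*k + 9)*factorial(k + 2). ✓
s_(n+1) = -12*3**n*(n + 1)*factorial(n + 3) and s_(0) = 0, so S(n) = -12*3**n*(n + 1)*factorial(n + 3).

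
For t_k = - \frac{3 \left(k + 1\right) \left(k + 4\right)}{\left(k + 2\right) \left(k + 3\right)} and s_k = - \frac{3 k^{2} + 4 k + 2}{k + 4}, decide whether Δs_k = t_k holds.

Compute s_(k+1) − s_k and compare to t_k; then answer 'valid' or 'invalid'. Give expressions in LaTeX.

s_(k+1) = (-3*k**2 - 10*k - 9)/(k + 5)
s_(k+1) − s_k = (-3*k**2 - 27*k - 26)/(k**2 + 9*k + 20)
(s_(k+1) − s_k) − t_k = 4*(7*k**2 + 29*k + 21)/(k**4 + 14*k**3 + 71*k**2 + 154*k + 120)

Invalid: residual \frac{4 \left(7 k^{2} + 29 k + 21\right)}{k^{4} + 14 k^{3} + 71 k^{2} + 154 k + 120} ≠ 0.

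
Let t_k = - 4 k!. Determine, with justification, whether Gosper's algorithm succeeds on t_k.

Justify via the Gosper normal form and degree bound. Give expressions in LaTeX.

Ratio r(k) = k + 1.
Normal form (A,B,C) = (k + 1, 1, 1).
Need (k + 1)·f(k+1) − (1)·f(k) = 1.
Degrees (1,0,0) ⇒ d ≤ -1.
d = -1 < 0 ⇒ no nonzero polynomial f; not summable.

No — negative degree bound, so no certificate f.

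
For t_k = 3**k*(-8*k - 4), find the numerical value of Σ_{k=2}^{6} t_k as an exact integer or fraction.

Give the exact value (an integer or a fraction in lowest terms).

Σ = -52452

r(k) = 3*(2*k + 3)/(2*k + 1) after simplifying.
Normal form (A,B,C) = (3, 1, k + 1/2).
Key eq: (3)·f(k+1) = (1)·f(k) + (k + 1/2).
From deg A=0, deg B=0, deg C=1: d=1.
A polynomial solution: f(k) = (k - 1)/2.
Then R = B(k−1)f/C = (k - 1)/(2*k + 1), so s_k = R(k)·t_k = 4*3**k*(1 - k).
s_(k+1) − s_k = 3**k*(-8*k - 4) = t_k.
Evaluate s at k=7 and k=2: -52488 and -36; difference -52452.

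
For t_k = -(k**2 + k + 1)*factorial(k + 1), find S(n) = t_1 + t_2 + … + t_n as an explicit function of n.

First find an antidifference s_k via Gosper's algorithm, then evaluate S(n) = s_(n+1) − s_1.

t_(k+1)/t_k = (k + 2)*(k + (k + 1)**2 + 2)/(k**2 + k + 1).
Take A(k)=k + 2, B(k)=1, C(k)=k**2 + k + 1.
Need (k + 2)·f(k+1) − (1)·f(k) = k**2 + k + 1.
From deg A=1, deg B=0, deg C=2: d=1.
Match coefficients ⇒ f(k) = k - 1.
Certificate R = B(k−1)f/C = (k - 1)/(k**2 + k + 1) gives s_k = -(k - 1)*factorial(k + 1).
s_(k+1) − s_k = -(k**2 + k + 1)*factorial(k + 1) = t_k.
s_(n+1) = -n*factorial(n + 2) and s_(1) = 0, so S(n) = -n*factorial(n + 2).

S(n) = -n*factorial(n + 2)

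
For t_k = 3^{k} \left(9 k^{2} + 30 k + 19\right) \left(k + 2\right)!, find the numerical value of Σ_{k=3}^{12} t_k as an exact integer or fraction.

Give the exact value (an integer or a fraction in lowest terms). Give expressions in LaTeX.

Σ = 79224502213688806080

The ratio is 3*(9*k**3 + 75*k**2 + 202*k + 174)/(9*k**2 + 30*k + 19).
So A=3*k + 9 and B=1, with C=k**2 + 10*k/3 + 19/9.
f must satisfy (3*k + 9)·f(k+1) − (1)·f(k) = k**2 + 10*k/3 + 19/9.
d = 1 from the (1,0,2) case.
Match coefficients ⇒ f(k) = (3*k - 1)/9.
Get s_k = R·t_k = 3**k*(3*k - 1)*factorial(k + 2) with R(k) = B(k−1)f(k)/C(k) = (3*k - 1)/(9*k**2 + 30*k + 19).
Δs = 3**k*(9*k**2 + 30*k + 19)*factorial(k + 2), as required.
Sum = s_(13) − s_(3); s_(13) = 79224502213688832000, s_(3) = 25920 ⇒ 79224502213688806080.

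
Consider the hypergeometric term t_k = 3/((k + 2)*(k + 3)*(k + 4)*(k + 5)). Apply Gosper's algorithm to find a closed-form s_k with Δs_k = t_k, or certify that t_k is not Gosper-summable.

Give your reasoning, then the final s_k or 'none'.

Compute t_(k+1)/t_k: get (k + 2)/(k + 6).
Take A(k)=k + 2, B(k)=k + 6, C(k)=1.
f must satisfy (k + 2)·f(k+1) − (k + 5)·f(k) = 1.
Bound: deg f ≤ 3.
Match coefficients ⇒ f(k) = k*(k**2 + 9*k + 26)/72.
Certificate R = B(k−1)f/C = k*(k + 5)*(k**2 + 9*k + 26)/72 gives s_k = k*(k**2 + 9*k + 26)/(24*(k + 2)*(k + 3)*(k + 4)).
Δs = 3/(k**4 + 14*k**3 + 71*k**2 + 154*k + 120), as required.

s_k = k*(k**2 + 9*k + 26)/(24*(k + 2)*(k + 3)*(k + 4))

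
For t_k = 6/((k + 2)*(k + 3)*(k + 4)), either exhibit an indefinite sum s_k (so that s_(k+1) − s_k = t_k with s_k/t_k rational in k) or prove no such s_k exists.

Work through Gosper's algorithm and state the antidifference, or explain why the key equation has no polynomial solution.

s_k = k*(k + 5)/(2*(k + 2)*(k + 3))

Ratio r(k) = (k + 2)/(k + 5).
Gosper form: A/B · C(k+1)/C(k) with A=k + 2, B=k + 5, C=1.
Key eq: (k + 2)·f(k+1) = (k + 4)·f(k) + (1).
d = 2 from the (1,1,0) case.
Match coefficients ⇒ f(k) = k*(k + 5)/12.
So s_k = (B(k−1)f/C)·t_k = (k*(k + 4)*(k + 5)/12)·t_k = k*(k + 5)/(2*(k + 2)*(k + 3)).
s_(k+1) − s_k = 6/(k**3 + 9*k**2 + 26*k + 24) = t_k.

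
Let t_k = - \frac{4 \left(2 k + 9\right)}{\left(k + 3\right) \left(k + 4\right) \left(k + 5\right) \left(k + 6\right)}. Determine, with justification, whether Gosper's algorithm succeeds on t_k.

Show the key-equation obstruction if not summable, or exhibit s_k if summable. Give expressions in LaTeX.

r(k) = (k + 3)*(2*k + 11)/((k + 7)*(2*k + 9)) after simplifying.
Gosper form: A/B · C(k+1)/C(k) with A=k + 3, B=k + 7, C=k + 9/2.
Solve (k + 3)·f(k+1) − (k + 6)·f(k) = k + 9/2.
Degrees (1,1,1) ⇒ d ≤ 3.
Solving with deg f ≤ 3: f(k) = k*(k + 4)*(k + 8)/30.
R(k) = B(k−1)·f(k)/C(k) = k*(k + 4)*(k + 6)*(k + 8)/(15*(2*k + 9)); s_k = R·t_k = 4*k*(-k - 8)/(15*(k**2 + 8*k + 15)).
Δs = 4*(-2*k - 9)/(k**4 + 18*k**3 + 119*k**2 + 342*k + 360), as required.

Yes. s_k = \frac{4 k \left(- k - 8\right)}{15 \left(k^{2} + 8 k + 15\right)}.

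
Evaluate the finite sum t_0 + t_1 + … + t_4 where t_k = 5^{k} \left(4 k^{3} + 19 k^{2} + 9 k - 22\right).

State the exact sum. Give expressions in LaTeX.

Σ = 396878

Step 1: r(k) = 5*(4*k**3 + 31*k**2 + 59*k + 10)/(4*k**3 + 19*k**2 + 9*k - 22).
So A=5 and B=1, with C=k**3 + 19*k**2/4 + 9*k/4 - 11/2.
f must satisfy (5)·f(k+1) − (1)·f(k) = k**3 + 19*k**2/4 + 9*k/4 - 11/2.
From deg A=0, deg B=0, deg C=3: d=3.
Solving with deg f ≤ 3: f(k) = (k**3 + k**2 - 4*k - 3)/4.
Get s_k = R·t_k = 5**k*(k**3 + k**2 - 4*k - 3) with R(k) = B(k−1)f(k)/C(k) = (k**3 + k**2 - 4*k - 3)/(4*k**3 + 19*k**2 + 9*k - 22).
Verify: 5**k*(4*k**3 + 19*k**2 + 9*k - 22) matches t_k.
Evaluate s at k=5 and k=0: 396875 and -3; difference 396878.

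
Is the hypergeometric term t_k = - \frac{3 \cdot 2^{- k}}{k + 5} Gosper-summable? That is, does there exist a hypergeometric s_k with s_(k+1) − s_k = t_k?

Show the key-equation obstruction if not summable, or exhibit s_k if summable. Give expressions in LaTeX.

Compute t_(k+1)/t_k: get (k + 5)/(2*(k + 6)).
Factor: A=k/2 + 5/2; B=k + 6; C=1.
Key eq: (k/2 + 5/2)·f(k+1) = (k + 5)·f(k) + (1).
Bound: deg f ≤ -1.
d = -1 < 0 ⇒ no nonzero polynomial f; not summable.

No; the degree bound rules out any f.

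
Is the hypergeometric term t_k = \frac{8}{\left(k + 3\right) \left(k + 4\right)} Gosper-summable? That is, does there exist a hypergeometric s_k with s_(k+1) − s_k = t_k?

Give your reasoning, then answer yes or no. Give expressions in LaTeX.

Ratio r(k) = (k + 3)/(k + 5).
Normal form (A,B,C) = (k + 3, k + 5, 1).
Need (k + 3)·f(k+1) − (k + 4)·f(k) = 1.
deg f ≤ 1 (via 1,1,0).
A polynomial solution: f(k) = k/3.
R(k) = B(k−1)·f(k)/C(k) = k*(k + 4)/3; s_k = R·t_k = 8*k/(3*(k + 3)).
s_(k+1) − s_k = 8/(k**2 + 7*k + 12) = t_k.

Yes. s_k = \frac{8 k}{3 \left(k + 3\right)}.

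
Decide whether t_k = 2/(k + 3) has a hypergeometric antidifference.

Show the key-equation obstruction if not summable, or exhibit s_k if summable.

No; the coefficient equations for f are inconsistent.

Step 1: r(k) = (k + 3)/(k + 4).
A = k + 3, B = k + 4, C = 1.
f must satisfy (k + 3)·f(k+1) − (k + 3)·f(k) = 1.
From deg A=1, deg B=1, deg C=0: d=0.
Write f(k) = c0. Then LHS − RHS = -1, requiring -1 = 0: contradictory. No certificate.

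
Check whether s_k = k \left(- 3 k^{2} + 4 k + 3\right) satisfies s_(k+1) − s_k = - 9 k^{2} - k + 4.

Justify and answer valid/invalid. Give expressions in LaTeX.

valid (s_(k+1) − s_k reduces to t_k)

s_(k+1) = (k + 1)*(4*k - 3*(k + 1)**2 + 7)
s_(k+1) − s_k = -9*k**2 - k + 4
(s_(k+1) − s_k) − t_k = 0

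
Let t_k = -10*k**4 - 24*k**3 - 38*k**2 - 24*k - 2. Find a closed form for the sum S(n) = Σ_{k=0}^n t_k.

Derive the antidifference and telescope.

S(n) = -2*n**5 - 11*n**4 - 28*n**3 - 37*n**2 - 20*n - 2

Compute t_(k+1)/t_k: get (5*k**4 + 32*k**3 + 85*k**2 + 106*k + 49)/(5*k**4 + 12*k**3 + 19*k**2 + 12*k + 1).
A = 1, B = 1, C = k**4 + 12*k**3/5 + 19*k**2/5 + 12*k/5 + 1/5.
Solve (1)·f(k+1) − (1)·f(k) = k**4 + 12*k**3/5 + 19*k**2/5 + 12*k/5 + 1/5.
From deg A=0, deg B=0, deg C=4: d=5.
Coefficient equations give f(k) = k*(2*k**4 + k**3 + 4*k**2 - k - 4)/10.
So s_k = (B(k−1)f/C)·t_k = (k*(2*k**4 + k**3 + 4*k**2 - k - 4)/(2*(5*k**4 + 12*k**3 + 19*k**2 + 12*k + 1)))·t_k = k*(-2*k**4 - k**3 - 4*k**2 + k + 4).
Δs = -10*k**4 - 24*k**3 - 38*k**2 - 24*k - 2, as required.
Telescope: S(n) = s_(n+1) − s_(0) = -2*n**5 - 11*n**4 - 28*n**3 - 37*n**2 - 20*n - 2 − (0) = -2*n**5 - 11*n**4 - 28*n**3 - 37*n**2 - 20*n - 2.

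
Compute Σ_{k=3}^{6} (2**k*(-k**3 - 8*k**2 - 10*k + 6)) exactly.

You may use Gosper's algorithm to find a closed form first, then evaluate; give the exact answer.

The ratio is 2*(k**3 + 11*k**2 + 29*k + 13)/(k**3 + 8*k**2 + 10*k - 6).
So A=2 and B=1, with C=k**3 + 8*k**2 + 10*k - 6.
Key eq: (2)·f(k+1) = (1)·f(k) + (k**3 + 8*k**2 + 10*k - 6).
deg f ≤ 3 (via 0,0,3).
Solve for f: f(k) = k**3 + 2*k**2 - 4*k - 4 (degree 3 ≤ 3).
Then R = B(k−1)f/C = (k**3 + 2*k**2 - 4*k - 4)/(k**3 + 8*k**2 + 10*k - 6), so s_k = R(k)·t_k = 2**k*(-k**3 - 2*k**2 + 4*k + 4).
Verify: 2**k*(-k**3 - 8*k**2 - 10*k + 6) matches t_k.
Evaluate s at k=7 and k=3: -52352 and -232; difference -52120.

Σ = -52120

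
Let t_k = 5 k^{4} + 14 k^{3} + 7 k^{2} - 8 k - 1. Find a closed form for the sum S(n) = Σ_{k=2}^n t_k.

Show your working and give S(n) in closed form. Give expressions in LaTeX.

Ratio r(k) = (5*k**4 + 34*k**3 + 79*k**2 + 68*k + 17)/(5*k**4 + 14*k**3 + 7*k**2 - 8*k - 1).
A = 1, B = 1, C = k**4 + 14*k**3/5 + 7*k**2/5 - 8*k/5 - 1/5.
Key eq: (1)·f(k+1) = (1)·f(k) + (k**4 + 14*k**3/5 + 7*k**2/5 - 8*k/5 - 1/5).
Degrees (0,0,4) ⇒ d ≤ 5.
A polynomial solution: f(k) = k*(k**4 + k**3 - 3*k**2 - 4*k + 4)/5.
Then R = B(k−1)f/C = k*(k**4 + k**3 - 3*k**2 - 4*k + 4)/(5*k**4 + 14*k**3 + 7*k**2 - 8*k - 1), so s_k = R(k)·t_k = k*(k**4 + k**3 - 3*k**2 - 4*k + 4).
s_(k+1) − s_k = 5*k**4 + 14*k**3 + 7*k**2 - 8*k - 1 = t_k.
Σ_(k=2)^n t_k = s_(n+1) − s_(2) = (n**5 + 6*n**4 + 11*n**3 + 3*n**2 - 4*n - 1) − (16), i.e. n**5 + 6*n**4 + 11*n**3 + 3*n**2 - 4*n - 17.

S(n) = n^{5} + 6 n^{4} + 11 n^{3} + 3 n^{2} - 4 n - 17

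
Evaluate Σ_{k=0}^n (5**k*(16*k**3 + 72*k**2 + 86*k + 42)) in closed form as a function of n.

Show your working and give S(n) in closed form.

Step 1: r(k) = 5*(8*k**3 + 60*k**2 + 139*k + 108)/(8*k**3 + 36*k**2 + 43*k + 21).
Factor: A=5; B=1; C=k**3 + 9*k**2/2 + 43*k/8 + 21/8.
Solve (5)·f(k+1) − (1)·f(k) = k**3 + 9*k**2/2 + 43*k/8 + 21/8.
d = 3 from the (0,0,3) case.
Match coefficients ⇒ f(k) = (4*k**3 + 3*k**2 - k + 3)/16.
Get s_k = R·t_k = 5**k*(4*k**3 + 3*k**2 - k + 3) with R(k) = B(k−1)f(k)/C(k) = (4*k**3 + 3*k**2 - k + 3)/(2*(k + 3)*(8*k**2 + 12*k + 7)).
Check: Δs_k = 5**k*(16*k**3 + 72*k**2 + 86*k + 42). ✓
s_(n+1) = 5**(n + 1)*(4*n**3 + 15*n**2 + 17*n + 9) and s_(0) = 3, so S(n) = 20*5**n*n**3 + 75*5**n*n**2 + 85*5**n*n + 45*5**n - 3.

S(n) = 20*5**n*n**3 + 75*5**n*n**2 + 85*5**n*n + 45*5**n - 3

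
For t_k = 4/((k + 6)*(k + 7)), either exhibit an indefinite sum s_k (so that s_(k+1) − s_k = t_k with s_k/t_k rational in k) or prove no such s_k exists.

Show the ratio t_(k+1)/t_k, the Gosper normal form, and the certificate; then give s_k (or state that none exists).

The ratio is (k + 6)/(k + 8).
So A=k + 6 and B=k + 8, with C=1.
Need (k + 6)·f(k+1) − (k + 7)·f(k) = 1.
From deg A=1, deg B=1, deg C=0: d=1.
Solving with deg f ≤ 1: f(k) = k/6.
Certificate R = B(k−1)f/C = k*(k + 7)/6 gives s_k = 2*k/(3*(k + 6)).
Check: Δs_k = 4/(k**2 + 13*k + 42). ✓

s_k = 2*k/(3*(k + 6))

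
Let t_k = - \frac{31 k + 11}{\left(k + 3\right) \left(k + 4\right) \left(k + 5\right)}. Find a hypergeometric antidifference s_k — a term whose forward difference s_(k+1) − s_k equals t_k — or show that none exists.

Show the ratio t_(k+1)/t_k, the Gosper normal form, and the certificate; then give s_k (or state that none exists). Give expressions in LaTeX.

Step 1: r(k) = (k + 3)*(31*k + 42)/((k + 6)*(31*k + 11)).
Factor: A=k + 3; B=k + 6; C=k + 11/31.
Key eq: (k + 3)·f(k+1) = (k + 5)·f(k) + (k + 11/31).
Degrees (1,1,1) ⇒ d ≤ 2.
Solving with deg f ≤ 2: f(k) = k*(13*k - 2)/93.
Get s_k = R·t_k = k*(2 - 13*k)/(3*(k + 3)*(k + 4)) with R(k) = B(k−1)f(k)/C(k) = k*(k + 5)*(13*k - 2)/(3*(31*k + 11)).
Check: Δs_k = (-31*k - 11)/(k**3 + 12*k**2 + 47*k + 60). ✓

s_k = \frac{k \left(2 - 13 k\right)}{3 \left(k + 3\right) \left(k + 4\right)}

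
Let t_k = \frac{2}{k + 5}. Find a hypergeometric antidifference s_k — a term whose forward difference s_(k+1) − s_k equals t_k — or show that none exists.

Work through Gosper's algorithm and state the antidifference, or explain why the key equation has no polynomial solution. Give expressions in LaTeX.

none — t_k is not Gosper-summable

r(k) = (k + 5)/(k + 6) after simplifying.
So A=k + 5 and B=k + 6, with C=1.
Set up (k + 5)·f(k+1) − (k + 5)·f(k) − (1) = 0.
From deg A=1, deg B=1, deg C=0: d=0.
Generic f = c0 gives residual -1; -1 = 0 cannot hold, so t_k is not Gosper-summable.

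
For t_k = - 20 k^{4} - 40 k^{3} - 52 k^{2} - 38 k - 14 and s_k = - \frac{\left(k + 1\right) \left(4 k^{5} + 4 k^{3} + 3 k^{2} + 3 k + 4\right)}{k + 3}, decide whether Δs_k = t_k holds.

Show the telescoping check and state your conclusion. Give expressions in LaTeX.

s_(k+1) = -(k + 2)*(3*k + 4*(k + 1)**5 + 4*(k + 1)**3 + 3*(k + 1)**2 + 7)/(k + 4)
s_(k+1) − s_k = 2*(-10*k**6 - 74*k**5 - 186*k**4 - 273*k**3 - 261*k**2 - 152*k - 46)/(k**2 + 7*k + 12)
(s_(k+1) − s_k) − t_k = 2*(16*k**5 + 100*k**4 + 168*k**3 + 191*k**2 + 125*k + 38)/(k**2 + 7*k + 12)

Invalid: residual \frac{2 \left(16 k^{5} + 100 k^{4} + 168 k^{3} + 191 k^{2} + 125 k + 38\right)}{k^{2} + 7 k + 12} ≠ 0.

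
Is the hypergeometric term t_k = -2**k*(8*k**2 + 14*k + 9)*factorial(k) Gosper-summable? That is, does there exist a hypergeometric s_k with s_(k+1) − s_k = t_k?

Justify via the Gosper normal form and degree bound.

Yes. s_k = -2**k*(4*k + 1)*factorial(k).

Ratio r(k) = 2*(8*k**3 + 38*k**2 + 61*k + 31)/(8*k**2 + 14*k + 9).
Take A(k)=2*k + 2, B(k)=1, C(k)=k**2 + 7*k/4 + 9/8.
Solve (2*k + 2)·f(k+1) − (1)·f(k) = k**2 + 7*k/4 + 9/8.
Bound: deg f ≤ 1.
Solve for f: f(k) = (4*k + 1)/8 (degree 1 ≤ 1).
R(k) = B(k−1)·f(k)/C(k) = (4*k + 1)/(8*k**2 + 14*k + 9); s_k = R·t_k = -2**k*(4*k + 1)*factorial(k).
s_(k+1) − s_k = -2**k*(8*k**2 + 14*k + 9)*factorial(k) = t_k.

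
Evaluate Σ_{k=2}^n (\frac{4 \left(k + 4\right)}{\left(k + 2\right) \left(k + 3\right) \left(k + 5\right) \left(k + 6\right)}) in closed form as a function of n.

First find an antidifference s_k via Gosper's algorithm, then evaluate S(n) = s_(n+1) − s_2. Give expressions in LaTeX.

S(n) = \frac{n^{2} + 9 n - 10}{14 \left(n^{2} + 9 n + 18\right)}

t_(k+1)/t_k = (k + 2)*(k + 5)**2/((k + 4)**2*(k + 7)).
So A=k + 2 and B=k + 7, with C=k**2 + 8*k + 16.
f must satisfy (k + 2)·f(k+1) − (k + 6)·f(k) = k**2 + 8*k + 16.
d = 4 from the (1,1,2) case.
Solving with deg f ≤ 4: f(k) = k*(k + 3)*(k + 4)*(k + 7)/20.
Certificate R = B(k−1)f/C = k*(k + 3)*(k + 6)*(k + 7)/(20*(k + 4)) gives s_k = k*(k + 7)/(5*(k**2 + 7*k + 10)).
s_(k+1) − s_k = 4*(k + 4)/(k**4 + 16*k**3 + 91*k**2 + 216*k + 180) = t_k.
Evaluate: s_(n+1) = (n**2 + 9*n + 8)/(5*(n**2 + 9*n + 18)); subtract s_(2) = 9/70 ⇒ S(n) = (n**2 + 9*n - 10)/(14*(n**2 + 9*n + 18)).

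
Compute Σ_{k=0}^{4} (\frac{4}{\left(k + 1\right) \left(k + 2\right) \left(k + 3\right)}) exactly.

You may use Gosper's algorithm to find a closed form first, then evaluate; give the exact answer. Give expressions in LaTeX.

Σ = 20/21

Step 1: r(k) = (k + 1)/(k + 4).
A = k + 1, B = k + 4, C = 1.
Set up (k + 1)·f(k+1) − (k + 3)·f(k) − (1) = 0.
Bound: deg f ≤ 2.
Match coefficients ⇒ f(k) = k*(k + 3)/4.
Certificate R = B(k−1)f/C = k*(k + 3)**2/4 gives s_k = k*(k + 3)/((k + 1)*(k + 2)).
s_(k+1) − s_k = 4/(k**3 + 6*k**2 + 11*k + 6) = t_k.
Sum = s_(5) − s_(0); s_(5) = 20/21, s_(0) = 0 ⇒ 20/21.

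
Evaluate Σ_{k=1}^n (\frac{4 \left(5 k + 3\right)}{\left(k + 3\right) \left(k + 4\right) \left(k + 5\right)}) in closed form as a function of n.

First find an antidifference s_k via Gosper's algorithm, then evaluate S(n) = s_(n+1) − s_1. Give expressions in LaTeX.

S(n) = \frac{2 n \left(7 n + 13\right)}{5 \left(n^{2} + 9 n + 20\right)}

Compute t_(k+1)/t_k: get (k + 3)*(5*k + 8)/((k + 6)*(5*k + 3)).
Gosper form: A/B · C(k+1)/C(k) with A=k + 3, B=k + 6, C=k + 3/5.
Set up (k + 3)·f(k+1) − (k + 5)·f(k) − (k + 3/5) = 0.
d = 2 from the (1,1,1) case.
A polynomial solution: f(k) = k*(3*k + 1)/20.
Then R = B(k−1)f/C = k*(k + 5)*(3*k + 1)/(4*(5*k + 3)), so s_k = R(k)·t_k = k*(3*k + 1)/((k + 3)*(k + 4)).
s_(k+1) − s_k = 4*(5*k + 3)/(k**3 + 12*k**2 + 47*k + 60) = t_k.
Σ_(k=1)^n t_k = s_(n+1) − s_(1) = ((3*n**2 + 7*n + 4)/(n**2 + 9*n + 20)) − (1/5), i.e. 2*n*(7*n + 13)/(5*(n**2 + 9*n + 20)).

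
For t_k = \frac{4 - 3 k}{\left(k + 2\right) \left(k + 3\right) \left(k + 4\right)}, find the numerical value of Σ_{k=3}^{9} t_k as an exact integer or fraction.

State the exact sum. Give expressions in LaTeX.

Step 1: r(k) = (k + 2)*(3*k - 1)/((k + 5)*(3*k - 4)).
Factor: A=k + 2; B=k + 5; C=k - 4/3.
Key eq: (k + 2)·f(k+1) = (k + 4)·f(k) + (k - 4/3).
From deg A=1, deg B=1, deg C=1: d=2.
Match coefficients ⇒ f(k) = k*(k - 13)/18.
So s_k = (B(k−1)f/C)·t_k = (k*(k - 13)*(k + 4)/(6*(3*k - 4)))·t_k = k*(13 - k)/(6*(k + 2)*(k + 3)).
Check: Δs_k = (4 - 3*k)/(k**3 + 9*k**2 + 26*k + 24). ✓
Σ_(k=3)^(9) t_k = s_(10) − s_(3) = 5/156 − (1/6) = -7/52.

Σ = -7/52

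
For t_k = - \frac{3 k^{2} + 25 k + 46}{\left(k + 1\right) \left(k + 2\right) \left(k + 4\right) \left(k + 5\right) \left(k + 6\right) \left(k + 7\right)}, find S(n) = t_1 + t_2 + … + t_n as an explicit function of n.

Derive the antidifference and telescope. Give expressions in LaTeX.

t_(k+1)/t_k = (k + 1)*(k + 4)*(25*k + 3*(k + 1)**2 + 71)/((k + 3)*(k + 8)*(3*k**2 + 25*k + 46)).
Gosper form: A/B · C(k+1)/C(k) with A=k + 1, B=k + 8, C=k**3 + 34*k**2/3 + 121*k/3 + 46.
Need (k + 1)·f(k+1) − (k + 7)·f(k) = k**3 + 34*k**2/3 + 121*k/3 + 46.
deg f ≤ 6 (via 1,1,3).
Solve for f: f(k) = k*(k + 2)*(k + 3)*(k + 5)*(k**2 + 11*k + 34)/72 (degree 6 ≤ 6).
Then R = B(k−1)f/C = k*(k + 2)*(k + 5)*(k + 7)*(k**2 + 11*k + 34)/(24*(3*k**2 + 25*k + 46)), so s_k = R(k)·t_k = k*(-k**2 - 11*k - 34)/(24*(k**3 + 11*k**2 + 34*k + 24)).
Δs = (-3*k**2 - 25*k - 46)/(k**6 + 25*k**5 + 247*k**4 + 1219*k**3 + 3112*k**2 + 3796*k + 1680), as required.
s_(n+1) = (-n**3 - 14*n**2 - 59*n - 46)/(24*(n**3 + 14*n**2 + 59*n + 70)) and s_(1) = -23/840, so S(n) = n*(-n**2 - 14*n - 59)/(70*(n**3 + 14*n**2 + 59*n + 70)).

S(n) = \frac{n \left(- n^{2} - 14 n - 59\right)}{70 \left(n^{3} + 14 n^{2} + 59 n + 70\right)}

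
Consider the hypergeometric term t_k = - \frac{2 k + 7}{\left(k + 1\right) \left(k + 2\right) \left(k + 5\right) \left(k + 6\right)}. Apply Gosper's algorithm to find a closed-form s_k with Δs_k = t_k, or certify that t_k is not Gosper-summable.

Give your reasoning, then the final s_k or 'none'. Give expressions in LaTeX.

t_(k+1)/t_k = (k + 1)*(k + 5)*(2*k + 9)/((k + 3)*(k + 7)*(2*k + 7)).
Gosper form: A/B · C(k+1)/C(k) with A=k + 1, B=k + 7, C=k**3 + 21*k**2/2 + 73*k/2 + 42.
Set up (k + 1)·f(k+1) − (k + 6)·f(k) − (k**3 + 21*k**2/2 + 73*k/2 + 42) = 0.
From deg A=1, deg B=1, deg C=3: d=5.
Match coefficients ⇒ f(k) = k*(k + 2)*(k + 3)*(k + 4)*(k + 6)/10.
So s_k = (B(k−1)f/C)·t_k = (k*(k + 2)*(k + 6)**2/(5*(2*k + 7)))·t_k = k*(-k - 6)/(5*(k**2 + 6*k + 5)).
Check: Δs_k = (-2*k - 7)/(k**4 + 14*k**3 + 65*k**2 + 112*k + 60). ✓

s_k = \frac{k \left(- k - 6\right)}{5 \left(k^{2} + 6 k + 5\right)}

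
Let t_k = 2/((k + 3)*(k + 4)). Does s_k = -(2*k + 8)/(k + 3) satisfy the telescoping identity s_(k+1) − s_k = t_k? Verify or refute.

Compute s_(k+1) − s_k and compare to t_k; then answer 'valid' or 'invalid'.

Valid — Δs_k = t_k.

s_(k+1) = 2*(-k - 5)/(k + 4)
s_(k+1) − s_k = 2/(k**2 + 7*k + 12)
(s_(k+1) − s_k) − t_k = 0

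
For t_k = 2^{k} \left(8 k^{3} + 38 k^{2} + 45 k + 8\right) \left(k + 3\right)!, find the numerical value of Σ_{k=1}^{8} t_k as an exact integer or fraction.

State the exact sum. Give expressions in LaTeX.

Σ = 72838899302352

r(k) = 2*(8*k**4 + 94*k**3 + 393*k**2 + 679*k + 396)/(8*k**3 + 38*k**2 + 45*k + 8) after simplifying.
So A=2*k + 8 and B=1, with C=k**3 + 19*k**2/4 + 45*k/8 + 1.
Need (2*k + 8)·f(k+1) − (1)·f(k) = k**3 + 19*k**2/4 + 45*k/8 + 1.
Bound: deg f ≤ 2.
A polynomial solution: f(k) = k*(4*k - 3)/8.
Certificate R = B(k−1)f/C = k*(4*k - 3)/(8*k**3 + 38*k**2 + 45*k + 8) gives s_k = 2**k*k*(4*k - 3)*factorial(k + 3).
Verify: 2**k*(8*k**3 + 38*k**2 + 45*k + 8)*factorial(k + 3) matches t_k.
Σ_(k=1)^(8) t_k = s_(9) − s_(1) = 72838899302400 − (48) = 72838899302352.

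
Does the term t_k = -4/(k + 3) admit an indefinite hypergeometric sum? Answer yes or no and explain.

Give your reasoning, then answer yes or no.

Compute t_(k+1)/t_k: get (k + 3)/(k + 4).
Normal form (A,B,C) = (k + 3, k + 4, 1).
f must satisfy (k + 3)·f(k+1) − (k + 3)·f(k) = 1.
deg f ≤ 0 (via 1,1,0).
f = c0 ⇒ A·f(k+1) − B(k−1)·f(k) − C = -1. The system {-1 = 0} is inconsistent; no antidifference.

No. Not Gosper-summable.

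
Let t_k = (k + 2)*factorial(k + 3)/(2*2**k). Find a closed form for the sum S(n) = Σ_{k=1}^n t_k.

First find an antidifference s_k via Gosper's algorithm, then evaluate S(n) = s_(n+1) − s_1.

The ratio is (k + 3)*(k + 4)/(2*(k + 2)).
Take A(k)=k/2 + 2, B(k)=1, C(k)=k + 2.
Key eq: (k/2 + 2)·f(k+1) = (1)·f(k) + (k + 2).
Degrees (1,0,1) ⇒ d ≤ 0.
Solve for f: f(k) = 2 (degree 0 ≤ 0).
Get s_k = R·t_k = factorial(k + 3)/2**k with R(k) = B(k−1)f(k)/C(k) = 2/(k + 2).
Check: Δs_k = (k + 2)*factorial(k + 3)/(2*2**k). ✓
s_(n+1) = 2**(-n - 1)*factorial(n + 4) and s_(1) = 12, so S(n) = -12 + factorial(n + 4)/(2*2**n).

S(n) = -12 + factorial(n + 4)/(2*2**n)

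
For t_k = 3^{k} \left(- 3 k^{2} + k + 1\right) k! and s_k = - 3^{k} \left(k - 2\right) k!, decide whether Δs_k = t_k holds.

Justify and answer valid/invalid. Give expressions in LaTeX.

valid (s_(k+1) − s_k reduces to t_k)

s_(k+1) = -3**(k + 1)*(k - 1)*factorial(k + 1)
s_(k+1) − s_k = 3**k*(-3*k**2 + k + 1)*factorial(k)
(s_(k+1) − s_k) − t_k = 0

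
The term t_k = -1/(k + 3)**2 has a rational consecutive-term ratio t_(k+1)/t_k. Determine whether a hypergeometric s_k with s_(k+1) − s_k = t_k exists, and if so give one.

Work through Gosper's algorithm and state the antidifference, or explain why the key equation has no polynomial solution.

none — t_k is not Gosper-summable

Compute t_(k+1)/t_k: get (k + 3)**2/(k + 4)**2.
A = k**2 + 6*k + 9, B = k**2 + 8*k + 16, C = 1.
Need (k**2 + 6*k + 9)·f(k+1) − (k**2 + 6*k + 9)·f(k) = 1.
Degrees (2,2,0) ⇒ d ≤ 0.
f = c0 ⇒ A·f(k+1) − B(k−1)·f(k) − C = -1. The system {-1 = 0} is inconsistent; no antidifference.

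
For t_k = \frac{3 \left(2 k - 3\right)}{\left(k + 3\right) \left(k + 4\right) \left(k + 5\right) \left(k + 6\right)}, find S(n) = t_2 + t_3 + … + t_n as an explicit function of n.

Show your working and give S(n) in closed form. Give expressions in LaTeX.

Compute t_(k+1)/t_k: get (k + 3)*(2*k - 1)/((k + 7)*(2*k - 3)).
Normal form (A,B,C) = (k + 3, k + 7, k - 3/2).
Set up (k + 3)·f(k+1) − (k + 6)·f(k) − (k - 3/2) = 0.
Bound: deg f ≤ 3.
Solving with deg f ≤ 3: f(k) = -k/2.
So s_k = (B(k−1)f/C)·t_k = (-k*(k + 6)/(2*k - 3))·t_k = -3*k/((k + 3)*(k + 4)*(k + 5)).
Verify: 3*(2*k - 3)/(k**4 + 18*k**3 + 119*k**2 + 342*k + 360) matches t_k.
s_(n+1) = 3*(-n - 1)/(n**3 + 15*n**2 + 74*n + 120) and s_(2) = -1/35, so S(n) = (n**3 + 15*n**2 - 31*n + 15)/(35*(n**3 + 15*n**2 + 74*n + 120)).

S(n) = \frac{n^{3} + 15 n^{2} - 31 n + 15}{35 \left(n^{3} + 15 n^{2} + 74 n + 120\right)}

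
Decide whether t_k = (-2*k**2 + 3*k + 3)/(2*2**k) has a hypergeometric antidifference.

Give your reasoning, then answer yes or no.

Ratio r(k) = (2*k**2 + k - 4)/(2*(2*k**2 - 3*k - 3)).
So A=1/2 and B=1, with C=k**2 - 3*k/2 - 3/2.
f must satisfy (1/2)·f(k+1) − (1)·f(k) = k**2 - 3*k/2 - 3/2.
From deg A=0, deg B=0, deg C=2: d=2.
Match coefficients ⇒ f(k) = -k*(2*k + 1).
Then R = B(k−1)f/C = -2*k*(2*k + 1)/(2*k**2 - 3*k - 3), so s_k = R(k)·t_k = k*(2*k + 1)/2**k.
Δs = (-2*k**2 + 3*k + 3)/(2*2**k), as required.

Yes. s_k = k*(2*k + 1)/2**k.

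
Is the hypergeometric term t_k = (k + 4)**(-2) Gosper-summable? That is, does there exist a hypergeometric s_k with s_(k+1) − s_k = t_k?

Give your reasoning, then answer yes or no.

t_(k+1)/t_k = (k + 4)**2/(k + 5)**2.
So A=k**2 + 8*k + 16 and B=k**2 + 10*k + 25, with C=1.
Key eq: (k**2 + 8*k + 16)·f(k+1) = (k**2 + 8*k + 16)·f(k) + (1).
Bound: deg f ≤ 0.
f = c0 ⇒ A·f(k+1) − B(k−1)·f(k) − C = -1. The system {-1 = 0} is inconsistent; no antidifference.

No. Not Gosper-summable.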